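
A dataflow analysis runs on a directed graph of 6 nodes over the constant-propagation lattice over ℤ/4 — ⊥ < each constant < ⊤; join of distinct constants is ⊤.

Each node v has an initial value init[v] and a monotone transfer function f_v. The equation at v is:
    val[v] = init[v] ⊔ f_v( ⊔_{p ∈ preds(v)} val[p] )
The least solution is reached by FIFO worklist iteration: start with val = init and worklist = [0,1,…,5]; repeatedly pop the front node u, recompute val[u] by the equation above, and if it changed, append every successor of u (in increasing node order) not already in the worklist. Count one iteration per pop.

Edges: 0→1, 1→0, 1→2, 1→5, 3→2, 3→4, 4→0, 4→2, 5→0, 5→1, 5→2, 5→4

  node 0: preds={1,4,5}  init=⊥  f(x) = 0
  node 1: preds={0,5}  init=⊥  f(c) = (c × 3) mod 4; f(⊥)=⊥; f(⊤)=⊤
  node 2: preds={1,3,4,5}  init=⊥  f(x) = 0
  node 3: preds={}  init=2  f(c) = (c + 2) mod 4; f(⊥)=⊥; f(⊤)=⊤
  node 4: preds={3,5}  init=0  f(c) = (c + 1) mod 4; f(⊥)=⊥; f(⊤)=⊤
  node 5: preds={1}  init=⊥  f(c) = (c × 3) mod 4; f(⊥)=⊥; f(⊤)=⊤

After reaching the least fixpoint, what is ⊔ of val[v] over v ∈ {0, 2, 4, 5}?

⊤

Iteration log — 10 steps:
  step 1. node 0  ⊔preds=0  new=0  old=⊥  +wl: 
  step 2. node 1  ⊔preds=0  new=0  old=⊥  +wl: 0
  step 3. node 2  ⊔preds=⊤  new=0  old=⊥  +wl: 
  step 4. node 3  ⊔preds=⊥  new=2  stable
  step 5. node 4  ⊔preds=2  new=⊤  old=0  +wl: 2
  step 6. node 5  ⊔preds=0  new=0  old=⊥  +wl: 1,4
  step 7. node 0  ⊔preds=⊤  new=0  stable
  step 8. node 2  ⊔preds=⊤  new=0  stable
  step 9. node 1  ⊔preds=0  new=0  stable
  step 10. node 4  ⊔preds=⊤  new=⊤  stable

Least fixpoint reached:
  node 0: 0
  node 1: 0
  node 2: 0
  node 3: 2
  node 4: ⊤
  node 5: 0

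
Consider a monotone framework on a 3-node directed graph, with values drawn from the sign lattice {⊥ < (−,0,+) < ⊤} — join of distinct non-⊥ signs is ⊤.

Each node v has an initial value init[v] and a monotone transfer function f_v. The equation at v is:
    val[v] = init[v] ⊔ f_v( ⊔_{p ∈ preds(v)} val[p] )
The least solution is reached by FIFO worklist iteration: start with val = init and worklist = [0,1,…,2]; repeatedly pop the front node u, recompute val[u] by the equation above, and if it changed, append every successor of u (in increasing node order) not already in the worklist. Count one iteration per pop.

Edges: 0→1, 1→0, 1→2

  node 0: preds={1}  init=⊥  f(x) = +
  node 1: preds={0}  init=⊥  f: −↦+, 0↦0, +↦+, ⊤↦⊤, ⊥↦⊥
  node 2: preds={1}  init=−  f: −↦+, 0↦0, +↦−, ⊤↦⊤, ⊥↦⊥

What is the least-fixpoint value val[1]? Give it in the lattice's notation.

+

Trace (4 dequeues):
  [1] u=0 | in ⊥ | out + | prev ⊥ | push {}
  [2] u=1 | in + | out + | prev ⊥ | push {0}
  [3] u=2 | in + | out − | ==
  [4] u=0 | in + | out + | ==

Converged values:
  [0] +
  [1] +
  [2] −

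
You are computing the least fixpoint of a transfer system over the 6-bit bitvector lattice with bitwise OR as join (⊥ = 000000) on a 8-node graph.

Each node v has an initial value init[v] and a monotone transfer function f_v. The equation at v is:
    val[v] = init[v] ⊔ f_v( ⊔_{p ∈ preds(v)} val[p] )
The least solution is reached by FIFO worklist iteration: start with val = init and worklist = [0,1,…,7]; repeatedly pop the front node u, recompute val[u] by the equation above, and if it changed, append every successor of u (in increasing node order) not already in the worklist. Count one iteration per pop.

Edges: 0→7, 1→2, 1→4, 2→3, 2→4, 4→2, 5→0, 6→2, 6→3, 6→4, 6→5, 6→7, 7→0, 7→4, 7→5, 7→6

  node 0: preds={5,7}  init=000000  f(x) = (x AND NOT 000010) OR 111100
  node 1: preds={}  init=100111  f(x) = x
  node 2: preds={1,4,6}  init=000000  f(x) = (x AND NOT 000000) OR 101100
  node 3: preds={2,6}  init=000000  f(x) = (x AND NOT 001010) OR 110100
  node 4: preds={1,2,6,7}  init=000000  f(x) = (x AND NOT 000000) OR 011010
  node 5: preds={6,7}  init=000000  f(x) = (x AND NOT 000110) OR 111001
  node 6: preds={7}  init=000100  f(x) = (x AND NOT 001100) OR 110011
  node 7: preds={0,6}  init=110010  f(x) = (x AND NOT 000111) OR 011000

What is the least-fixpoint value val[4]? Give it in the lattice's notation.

111111

Iteration log — 15 steps:
  step 1. node 0  ⊔preds=110010  new=111100  old=000000  +wl: 
  step 2. node 1  ⊔preds=000000  new=100111  stable
  step 3. node 2  ⊔preds=100111  new=101111  old=000000  +wl: 
  step 4. node 3  ⊔preds=101111  new=110101  old=000000  +wl: 
  step 5. node 4  ⊔preds=111111  new=111111  old=000000  +wl: 2
  step 6. node 5  ⊔preds=110110  new=111001  old=000000  +wl: 0
  step 7. node 6  ⊔preds=110010  new=110111  old=000100  +wl: 3,4,5
  step 8. node 7  ⊔preds=111111  new=111010  old=110010  +wl: 6
  step 9. node 2  ⊔preds=111111  new=111111  old=101111  +wl: 
  step 10. node 0  ⊔preds=111011  new=111101  old=111100  +wl: 7
  step 11. node 3  ⊔preds=111111  new=110101  stable
  step 12. node 4  ⊔preds=111111  new=111111  stable
  step 13. node 5  ⊔preds=111111  new=111001  stable
  step 14. node 6  ⊔preds=111010  new=110111  stable
  step 15. node 7  ⊔preds=111111  new=111010  stable

Least fixpoint reached:
  node 0: 111101
  node 1: 100111
  node 2: 111111
  node 3: 110101
  node 4: 111111
  node 5: 111001
  node 6: 110111
  node 7: 111010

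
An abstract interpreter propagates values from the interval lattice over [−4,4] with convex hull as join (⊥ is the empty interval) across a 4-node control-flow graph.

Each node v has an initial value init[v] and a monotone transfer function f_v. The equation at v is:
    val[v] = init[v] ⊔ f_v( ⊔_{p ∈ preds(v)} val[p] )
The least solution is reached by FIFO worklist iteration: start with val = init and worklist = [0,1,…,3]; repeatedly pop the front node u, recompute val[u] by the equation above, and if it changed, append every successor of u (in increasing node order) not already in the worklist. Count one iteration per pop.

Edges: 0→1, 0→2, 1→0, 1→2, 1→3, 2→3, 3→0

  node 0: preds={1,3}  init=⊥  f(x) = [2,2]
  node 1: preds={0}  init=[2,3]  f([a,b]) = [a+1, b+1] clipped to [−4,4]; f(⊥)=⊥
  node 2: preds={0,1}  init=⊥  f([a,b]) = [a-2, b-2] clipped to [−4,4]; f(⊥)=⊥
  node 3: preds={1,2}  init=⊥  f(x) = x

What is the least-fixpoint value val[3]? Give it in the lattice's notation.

[0,3]

Iteration log — 5 steps:
  step 1. node 0  ⊔preds=[2,3]  new=[2,2]  old=⊥  +wl: 
  step 2. node 1  ⊔preds=[2,2]  new=[2,3]  stable
  step 3. node 2  ⊔preds=[2,3]  new=[0,1]  old=⊥  +wl: 
  step 4. node 3  ⊔preds=[0,3]  new=[0,3]  old=⊥  +wl: 0
  step 5. node 0  ⊔preds=[0,3]  new=[2,2]  stable

Least fixpoint reached:
  node 0: [2,2]
  node 1: [2,3]
  node 2: [0,1]
  node 3: [0,3]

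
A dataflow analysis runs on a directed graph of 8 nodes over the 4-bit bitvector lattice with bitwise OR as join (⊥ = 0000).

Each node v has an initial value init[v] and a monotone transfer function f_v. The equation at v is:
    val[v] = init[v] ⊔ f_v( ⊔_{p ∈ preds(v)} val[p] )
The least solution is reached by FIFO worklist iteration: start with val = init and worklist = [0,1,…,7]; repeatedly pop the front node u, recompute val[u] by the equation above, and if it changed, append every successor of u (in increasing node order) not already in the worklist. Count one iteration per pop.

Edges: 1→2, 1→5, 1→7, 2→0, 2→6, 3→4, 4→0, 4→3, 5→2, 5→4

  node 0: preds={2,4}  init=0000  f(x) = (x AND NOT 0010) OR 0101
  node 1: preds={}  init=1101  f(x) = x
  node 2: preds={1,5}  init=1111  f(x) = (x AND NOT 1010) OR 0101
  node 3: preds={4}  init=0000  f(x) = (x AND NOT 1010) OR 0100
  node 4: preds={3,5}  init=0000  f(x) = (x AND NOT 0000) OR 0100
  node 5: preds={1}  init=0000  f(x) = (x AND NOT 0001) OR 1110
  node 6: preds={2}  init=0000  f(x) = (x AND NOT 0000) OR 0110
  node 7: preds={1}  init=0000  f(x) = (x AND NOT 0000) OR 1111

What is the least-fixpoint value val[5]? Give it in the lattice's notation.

1110

Iteration log — 14 steps:
  step 1. node 0  ⊔preds=1111  new=1101  old=0000  +wl: 
  step 2. node 1  ⊔preds=0000  new=1101  stable
  step 3. node 2  ⊔preds=1101  new=1111  stable
  step 4. node 3  ⊔preds=0000  new=0100  old=0000  +wl: 
  step 5. node 4  ⊔preds=0100  new=0100  old=0000  +wl: 0,3
  step 6. node 5  ⊔preds=1101  new=1110  old=0000  +wl: 2,4
  step 7. node 6  ⊔preds=1111  new=1111  old=0000  +wl: 
  step 8. node 7  ⊔preds=1101  new=1111  old=0000  +wl: 
  step 9. node 0  ⊔preds=1111  new=1101  stable
  step 10. node 3  ⊔preds=0100  new=0100  stable
  step 11. node 2  ⊔preds=1111  new=1111  stable
  step 12. node 4  ⊔preds=1110  new=1110  old=0100  +wl: 0,3
  step 13. node 0  ⊔preds=1111  new=1101  stable
  step 14. node 3  ⊔preds=1110  new=0100  stable

Least fixpoint reached:
  node 0: 1101
  node 1: 1101
  node 2: 1111
  node 3: 0100
  node 4: 1110
  node 5: 1110
  node 6: 1111
  node 7: 1111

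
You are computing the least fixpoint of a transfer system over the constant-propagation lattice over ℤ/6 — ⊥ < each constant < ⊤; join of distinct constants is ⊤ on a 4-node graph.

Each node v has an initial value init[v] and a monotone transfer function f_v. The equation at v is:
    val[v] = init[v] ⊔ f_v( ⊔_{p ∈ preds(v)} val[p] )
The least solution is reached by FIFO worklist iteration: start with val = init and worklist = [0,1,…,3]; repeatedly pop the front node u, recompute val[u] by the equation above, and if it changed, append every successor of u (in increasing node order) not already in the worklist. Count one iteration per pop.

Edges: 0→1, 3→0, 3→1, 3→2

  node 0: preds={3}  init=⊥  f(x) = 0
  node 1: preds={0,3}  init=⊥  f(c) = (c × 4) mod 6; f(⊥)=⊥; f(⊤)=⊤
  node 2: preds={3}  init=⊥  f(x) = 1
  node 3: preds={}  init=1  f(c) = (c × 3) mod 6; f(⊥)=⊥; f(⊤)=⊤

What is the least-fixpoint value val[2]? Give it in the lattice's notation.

Worklist (4 pops):
  #1 pop 0: in=1 → 0 (was ⊥); enqueue []
  #2 pop 1: in=⊤ → ⊤ (was ⊥); enqueue []
  #3 pop 2: in=1 → 1 (was ⊥); enqueue []
  #4 pop 3: in=⊥ → 1 (no change)

Fixpoint:
  val[0] = 0
  val[1] = ⊤
  val[2] = 1
  val[3] = 1

1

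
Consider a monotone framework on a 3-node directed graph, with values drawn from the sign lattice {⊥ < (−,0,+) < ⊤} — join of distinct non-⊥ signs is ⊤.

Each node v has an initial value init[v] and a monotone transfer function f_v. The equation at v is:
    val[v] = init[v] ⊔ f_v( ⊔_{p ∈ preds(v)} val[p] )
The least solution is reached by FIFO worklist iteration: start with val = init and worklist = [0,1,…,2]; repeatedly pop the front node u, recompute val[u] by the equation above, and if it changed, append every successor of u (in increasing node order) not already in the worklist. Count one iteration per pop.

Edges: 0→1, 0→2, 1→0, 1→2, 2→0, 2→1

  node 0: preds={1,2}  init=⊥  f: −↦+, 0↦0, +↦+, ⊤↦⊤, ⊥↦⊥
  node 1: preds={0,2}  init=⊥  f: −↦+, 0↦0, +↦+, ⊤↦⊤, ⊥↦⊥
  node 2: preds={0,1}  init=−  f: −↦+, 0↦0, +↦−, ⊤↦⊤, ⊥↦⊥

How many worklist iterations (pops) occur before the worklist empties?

6

Trace (6 dequeues):
  [1] u=0 | in − | out + | prev ⊥ | push {}
  [2] u=1 | in ⊤ | out ⊤ | prev ⊥ | push {0}
  [3] u=2 | in ⊤ | out ⊤ | prev − | push {1}
  [4] u=0 | in ⊤ | out ⊤ | prev + | push {2}
  [5] u=1 | in ⊤ | out ⊤ | ==
  [6] u=2 | in ⊤ | out ⊤ | ==

Converged values:
  [0] ⊤
  [1] ⊤
  [2] ⊤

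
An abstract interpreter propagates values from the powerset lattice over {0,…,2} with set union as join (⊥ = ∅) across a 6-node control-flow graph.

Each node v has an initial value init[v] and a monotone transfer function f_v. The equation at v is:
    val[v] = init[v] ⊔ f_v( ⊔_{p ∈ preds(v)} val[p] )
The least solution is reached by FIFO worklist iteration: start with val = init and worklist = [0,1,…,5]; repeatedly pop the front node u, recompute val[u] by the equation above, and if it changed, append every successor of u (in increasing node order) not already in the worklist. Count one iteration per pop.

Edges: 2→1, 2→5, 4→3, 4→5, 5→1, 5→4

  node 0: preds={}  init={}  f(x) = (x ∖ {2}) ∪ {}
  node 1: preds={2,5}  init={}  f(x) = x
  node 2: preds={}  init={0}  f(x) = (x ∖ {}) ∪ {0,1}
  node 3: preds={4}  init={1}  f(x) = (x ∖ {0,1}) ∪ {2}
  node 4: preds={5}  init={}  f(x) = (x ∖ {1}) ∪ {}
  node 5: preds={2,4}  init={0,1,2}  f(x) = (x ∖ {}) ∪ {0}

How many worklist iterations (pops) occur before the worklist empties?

8

Iteration log — 8 steps:
  step 1. node 0  ⊔preds={}  new={}  stable
  step 2. node 1  ⊔preds={0,1,2}  new={0,1,2}  old={}  +wl: 
  step 3. node 2  ⊔preds={}  new={0,1}  old={0}  +wl: 1
  step 4. node 3  ⊔preds={}  new={1,2}  old={1}  +wl: 
  step 5. node 4  ⊔preds={0,1,2}  new={0,2}  old={}  +wl: 3
  step 6. node 5  ⊔preds={0,1,2}  new={0,1,2}  stable
  step 7. node 1  ⊔preds={0,1,2}  new={0,1,2}  stable
  step 8. node 3  ⊔preds={0,2}  new={1,2}  stable

Least fixpoint reached:
  node 0: {}
  node 1: {0,1,2}
  node 2: {0,1}
  node 3: {1,2}
  node 4: {0,2}
  node 5: {0,1,2}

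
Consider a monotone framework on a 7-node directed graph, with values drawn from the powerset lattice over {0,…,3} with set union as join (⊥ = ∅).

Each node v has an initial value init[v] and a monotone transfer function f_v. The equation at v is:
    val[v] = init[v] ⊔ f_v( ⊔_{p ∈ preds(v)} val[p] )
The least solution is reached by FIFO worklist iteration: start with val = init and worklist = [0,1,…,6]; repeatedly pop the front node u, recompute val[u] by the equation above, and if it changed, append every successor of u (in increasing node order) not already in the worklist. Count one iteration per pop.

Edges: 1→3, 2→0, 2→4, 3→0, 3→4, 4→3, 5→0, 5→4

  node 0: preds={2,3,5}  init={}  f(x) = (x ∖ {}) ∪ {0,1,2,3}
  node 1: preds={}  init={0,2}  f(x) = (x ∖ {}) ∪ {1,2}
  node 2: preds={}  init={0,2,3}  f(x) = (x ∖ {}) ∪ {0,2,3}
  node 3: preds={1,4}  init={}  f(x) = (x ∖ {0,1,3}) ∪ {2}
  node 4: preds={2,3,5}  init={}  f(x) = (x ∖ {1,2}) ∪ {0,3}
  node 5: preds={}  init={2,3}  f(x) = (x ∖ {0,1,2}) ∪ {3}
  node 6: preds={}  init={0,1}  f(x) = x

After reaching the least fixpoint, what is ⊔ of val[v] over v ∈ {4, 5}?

Worklist (9 pops):
  #1 pop 0: in={0,2,3} → {0,1,2,3} (was {}); enqueue []
  #2 pop 1: in={} → {0,1,2} (was {0,2}); enqueue []
  #3 pop 2: in={} → {0,2,3} (no change)
  #4 pop 3: in={0,1,2} → {2} (was {}); enqueue [0]
  #5 pop 4: in={0,2,3} → {0,3} (was {}); enqueue [3]
  #6 pop 5: in={} → {2,3} (no change)
  #7 pop 6: in={} → {0,1} (no change)
  #8 pop 0: in={0,2,3} → {0,1,2,3} (no change)
  #9 pop 3: in={0,1,2,3} → {2} (no change)

Fixpoint:
  val[0] = {0,1,2,3}
  val[1] = {0,1,2}
  val[2] = {0,2,3}
  val[3] = {2}
  val[4] = {0,3}
  val[5] = {2,3}
  val[6] = {0,1}

{0,2,3}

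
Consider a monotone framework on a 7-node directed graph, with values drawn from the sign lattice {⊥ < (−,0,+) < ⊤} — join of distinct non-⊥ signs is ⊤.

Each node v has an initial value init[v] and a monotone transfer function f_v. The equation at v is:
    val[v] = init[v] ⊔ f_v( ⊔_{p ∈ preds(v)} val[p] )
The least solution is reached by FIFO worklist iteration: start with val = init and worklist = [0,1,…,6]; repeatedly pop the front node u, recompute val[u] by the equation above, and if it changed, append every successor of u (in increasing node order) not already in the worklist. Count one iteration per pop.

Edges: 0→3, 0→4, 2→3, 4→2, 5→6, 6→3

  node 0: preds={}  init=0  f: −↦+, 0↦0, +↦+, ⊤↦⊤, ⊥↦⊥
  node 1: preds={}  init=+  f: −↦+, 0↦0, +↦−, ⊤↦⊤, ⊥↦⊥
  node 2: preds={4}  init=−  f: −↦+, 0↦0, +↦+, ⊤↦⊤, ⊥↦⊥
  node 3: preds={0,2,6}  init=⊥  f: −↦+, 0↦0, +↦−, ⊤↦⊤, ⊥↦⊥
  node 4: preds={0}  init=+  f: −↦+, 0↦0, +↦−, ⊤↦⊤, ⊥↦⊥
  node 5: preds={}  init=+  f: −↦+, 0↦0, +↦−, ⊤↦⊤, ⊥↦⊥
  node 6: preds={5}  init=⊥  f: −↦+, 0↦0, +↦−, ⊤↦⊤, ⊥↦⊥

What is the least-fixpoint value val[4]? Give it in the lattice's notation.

⊤

Iteration log — 9 steps:
  step 1. node 0  ⊔preds=⊥  new=0  stable
  step 2. node 1  ⊔preds=⊥  new=+  stable
  step 3. node 2  ⊔preds=+  new=⊤  old=−  +wl: 
  step 4. node 3  ⊔preds=⊤  new=⊤  old=⊥  +wl: 
  step 5. node 4  ⊔preds=0  new=⊤  old=+  +wl: 2
  step 6. node 5  ⊔preds=⊥  new=+  stable
  step 7. node 6  ⊔preds=+  new=−  old=⊥  +wl: 3
  step 8. node 2  ⊔preds=⊤  new=⊤  stable
  step 9. node 3  ⊔preds=⊤  new=⊤  stable

Least fixpoint reached:
  node 0: 0
  node 1: +
  node 2: ⊤
  node 3: ⊤
  node 4: ⊤
  node 5: +
  node 6: −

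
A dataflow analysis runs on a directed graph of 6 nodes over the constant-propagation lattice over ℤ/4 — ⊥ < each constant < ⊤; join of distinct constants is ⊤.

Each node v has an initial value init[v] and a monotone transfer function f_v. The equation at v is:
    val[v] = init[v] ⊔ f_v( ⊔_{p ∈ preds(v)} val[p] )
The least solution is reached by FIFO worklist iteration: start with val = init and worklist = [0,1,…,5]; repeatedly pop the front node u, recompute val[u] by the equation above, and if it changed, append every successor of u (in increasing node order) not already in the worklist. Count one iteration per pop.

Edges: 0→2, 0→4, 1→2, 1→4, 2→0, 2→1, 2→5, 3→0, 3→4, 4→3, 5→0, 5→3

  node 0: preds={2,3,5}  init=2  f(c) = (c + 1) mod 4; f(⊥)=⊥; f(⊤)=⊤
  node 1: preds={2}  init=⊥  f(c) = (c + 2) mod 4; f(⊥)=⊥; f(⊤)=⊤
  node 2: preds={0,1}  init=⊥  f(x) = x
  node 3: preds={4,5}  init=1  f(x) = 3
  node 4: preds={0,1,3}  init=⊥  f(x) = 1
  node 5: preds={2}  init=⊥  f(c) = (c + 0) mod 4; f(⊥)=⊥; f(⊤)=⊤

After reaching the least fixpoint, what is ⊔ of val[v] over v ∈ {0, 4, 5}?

⊤

Worklist (18 pops):
  #1 pop 0: in=1 → 2 (no change)
  #2 pop 1: in=⊥ → ⊥ (no change)
  #3 pop 2: in=2 → 2 (was ⊥); enqueue [0,1]
  #4 pop 3: in=⊥ → ⊤ (was 1); enqueue []
  #5 pop 4: in=⊤ → 1 (was ⊥); enqueue [3]
  #6 pop 5: in=2 → 2 (was ⊥); enqueue []
  #7 pop 0: in=⊤ → ⊤ (was 2); enqueue [2,4]
  #8 pop 1: in=2 → 0 (was ⊥); enqueue []
  #9 pop 3: in=⊤ → ⊤ (no change)
  #10 pop 2: in=⊤ → ⊤ (was 2); enqueue [0,1,5]
  #11 pop 4: in=⊤ → 1 (no change)
  #12 pop 0: in=⊤ → ⊤ (no change)
  #13 pop 1: in=⊤ → ⊤ (was 0); enqueue [2,4]
  #14 pop 5: in=⊤ → ⊤ (was 2); enqueue [0,3]
  #15 pop 2: in=⊤ → ⊤ (no change)
  #16 pop 4: in=⊤ → 1 (no change)
  #17 pop 0: in=⊤ → ⊤ (no change)
  #18 pop 3: in=⊤ → ⊤ (no change)

Fixpoint:
  val[0] = ⊤
  val[1] = ⊤
  val[2] = ⊤
  val[3] = ⊤
  val[4] = 1
  val[5] = ⊤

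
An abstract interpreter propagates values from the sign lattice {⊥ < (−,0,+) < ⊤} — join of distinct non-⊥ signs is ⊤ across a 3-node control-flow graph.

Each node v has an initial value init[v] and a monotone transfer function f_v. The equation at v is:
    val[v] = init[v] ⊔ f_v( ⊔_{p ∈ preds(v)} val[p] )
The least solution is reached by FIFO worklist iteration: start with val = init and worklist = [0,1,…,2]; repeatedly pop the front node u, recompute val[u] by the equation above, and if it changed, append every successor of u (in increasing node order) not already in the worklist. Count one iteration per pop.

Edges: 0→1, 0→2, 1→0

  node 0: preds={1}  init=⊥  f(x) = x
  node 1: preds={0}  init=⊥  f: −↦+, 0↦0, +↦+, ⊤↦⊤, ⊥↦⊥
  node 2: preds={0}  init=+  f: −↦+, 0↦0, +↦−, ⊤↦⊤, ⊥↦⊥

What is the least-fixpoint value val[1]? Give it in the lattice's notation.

⊥

Trace (3 dequeues):
  [1] u=0 | in ⊥ | out ⊥ | ==
  [2] u=1 | in ⊥ | out ⊥ | ==
  [3] u=2 | in ⊥ | out + | ==

Converged values:
  [0] ⊥
  [1] ⊥
  [2] +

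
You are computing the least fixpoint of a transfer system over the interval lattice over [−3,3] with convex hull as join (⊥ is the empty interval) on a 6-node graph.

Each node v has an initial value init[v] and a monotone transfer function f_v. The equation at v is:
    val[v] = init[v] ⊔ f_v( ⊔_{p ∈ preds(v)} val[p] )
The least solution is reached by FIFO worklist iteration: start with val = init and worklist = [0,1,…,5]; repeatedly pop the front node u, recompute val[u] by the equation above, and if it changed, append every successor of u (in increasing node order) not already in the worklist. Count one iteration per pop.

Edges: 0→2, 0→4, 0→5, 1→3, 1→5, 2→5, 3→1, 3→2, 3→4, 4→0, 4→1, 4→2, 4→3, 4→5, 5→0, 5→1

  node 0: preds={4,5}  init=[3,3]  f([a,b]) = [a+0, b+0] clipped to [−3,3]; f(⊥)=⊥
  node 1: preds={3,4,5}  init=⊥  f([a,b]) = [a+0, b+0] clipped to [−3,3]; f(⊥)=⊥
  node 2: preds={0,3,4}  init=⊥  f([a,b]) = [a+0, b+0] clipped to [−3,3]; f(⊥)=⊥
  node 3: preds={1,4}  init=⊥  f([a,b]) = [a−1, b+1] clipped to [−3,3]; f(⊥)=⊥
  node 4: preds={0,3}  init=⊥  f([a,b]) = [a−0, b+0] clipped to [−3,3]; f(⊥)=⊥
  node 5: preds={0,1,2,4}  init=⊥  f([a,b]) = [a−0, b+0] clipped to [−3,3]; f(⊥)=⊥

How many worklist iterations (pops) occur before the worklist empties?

51

Worklist (51 pops):
  #1 pop 0: in=⊥ → [3,3] (no change)
  #2 pop 1: in=⊥ → ⊥ (no change)
  #3 pop 2: in=[3,3] → [3,3] (was ⊥); enqueue []
  #4 pop 3: in=⊥ → ⊥ (no change)
  #5 pop 4: in=[3,3] → [3,3] (was ⊥); enqueue [0,1,2,3]
  #6 pop 5: in=[3,3] → [3,3] (was ⊥); enqueue []
  #7 pop 0: in=[3,3] → [3,3] (no change)
  #8 pop 1: in=[3,3] → [3,3] (was ⊥); enqueue [5]
  #9 pop 2: in=[3,3] → [3,3] (no change)
  #10 pop 3: in=[3,3] → [2,3] (was ⊥); enqueue [1,2,4]
  #11 pop 5: in=[3,3] → [3,3] (no change)
  #12 pop 1: in=[2,3] → [2,3] (was [3,3]); enqueue [3,5]
  #13 pop 2: in=[2,3] → [2,3] (was [3,3]); enqueue []
  #14 pop 4: in=[2,3] → [2,3] (was [3,3]); enqueue [0,1,2]
  #15 pop 3: in=[2,3] → [1,3] (was [2,3]); enqueue [4]
  #16 pop 5: in=[2,3] → [2,3] (was [3,3]); enqueue []
  #17 pop 0: in=[2,3] → [2,3] (was [3,3]); enqueue [5]
  #18 pop 1: in=[1,3] → [1,3] (was [2,3]); enqueue [3]
  #19 pop 2: in=[1,3] → [1,3] (was [2,3]); enqueue []
  #20 pop 4: in=[1,3] → [1,3] (was [2,3]); enqueue [0,1,2]
  #21 pop 5: in=[1,3] → [1,3] (was [2,3]); enqueue []
  #22 pop 3: in=[1,3] → [0,3] (was [1,3]); enqueue [4]
  #23 pop 0: in=[1,3] → [1,3] (was [2,3]); enqueue [5]
  #24 pop 1: in=[0,3] → [0,3] (was [1,3]); enqueue [3]
  #25 pop 2: in=[0,3] → [0,3] (was [1,3]); enqueue []
  #26 pop 4: in=[0,3] → [0,3] (was [1,3]); enqueue [0,1,2]
  #27 pop 5: in=[0,3] → [0,3] (was [1,3]); enqueue []
  #28 pop 3: in=[0,3] → [-1,3] (was [0,3]); enqueue [4]
  #29 pop 0: in=[0,3] → [0,3] (was [1,3]); enqueue [5]
  #30 pop 1: in=[-1,3] → [-1,3] (was [0,3]); enqueue [3]
  #31 pop 2: in=[-1,3] → [-1,3] (was [0,3]); enqueue []
  #32 pop 4: in=[-1,3] → [-1,3] (was [0,3]); enqueue [0,1,2]
  #33 pop 5: in=[-1,3] → [-1,3] (was [0,3]); enqueue []
  #34 pop 3: in=[-1,3] → [-2,3] (was [-1,3]); enqueue [4]
  #35 pop 0: in=[-1,3] → [-1,3] (was [0,3]); enqueue [5]
  #36 pop 1: in=[-2,3] → [-2,3] (was [-1,3]); enqueue [3]
  #37 pop 2: in=[-2,3] → [-2,3] (was [-1,3]); enqueue []
  #38 pop 4: in=[-2,3] → [-2,3] (was [-1,3]); enqueue [0,1,2]
  #39 pop 5: in=[-2,3] → [-2,3] (was [-1,3]); enqueue []
  #40 pop 3: in=[-2,3] → [-3,3] (was [-2,3]); enqueue [4]
  #41 pop 0: in=[-2,3] → [-2,3] (was [-1,3]); enqueue [5]
  #42 pop 1: in=[-3,3] → [-3,3] (was [-2,3]); enqueue [3]
  #43 pop 2: in=[-3,3] → [-3,3] (was [-2,3]); enqueue []
  #44 pop 4: in=[-3,3] → [-3,3] (was [-2,3]); enqueue [0,1,2]
  #45 pop 5: in=[-3,3] → [-3,3] (was [-2,3]); enqueue []
  #46 pop 3: in=[-3,3] → [-3,3] (no change)
  #47 pop 0: in=[-3,3] → [-3,3] (was [-2,3]); enqueue [4,5]
  #48 pop 1: in=[-3,3] → [-3,3] (no change)
  #49 pop 2: in=[-3,3] → [-3,3] (no change)
  #50 pop 4: in=[-3,3] → [-3,3] (no change)
  #51 pop 5: in=[-3,3] → [-3,3] (no change)

Fixpoint:
  val[0] = [-3,3]
  val[1] = [-3,3]
  val[2] = [-3,3]
  val[3] = [-3,3]
  val[4] = [-3,3]
  val[5] = [-3,3]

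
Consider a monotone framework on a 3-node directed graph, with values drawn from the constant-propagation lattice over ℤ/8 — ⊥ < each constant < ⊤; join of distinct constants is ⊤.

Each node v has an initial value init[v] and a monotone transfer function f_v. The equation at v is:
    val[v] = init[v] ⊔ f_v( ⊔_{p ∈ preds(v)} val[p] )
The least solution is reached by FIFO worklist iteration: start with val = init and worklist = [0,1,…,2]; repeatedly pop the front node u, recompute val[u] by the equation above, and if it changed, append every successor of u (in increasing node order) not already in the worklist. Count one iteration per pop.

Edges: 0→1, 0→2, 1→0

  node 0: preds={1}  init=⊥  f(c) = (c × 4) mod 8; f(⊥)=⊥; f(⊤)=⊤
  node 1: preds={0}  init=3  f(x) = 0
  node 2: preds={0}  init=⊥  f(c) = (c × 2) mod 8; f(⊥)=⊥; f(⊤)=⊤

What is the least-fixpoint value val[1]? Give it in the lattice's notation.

Worklist (6 pops):
  #1 pop 0: in=3 → 4 (was ⊥); enqueue []
  #2 pop 1: in=4 → ⊤ (was 3); enqueue [0]
  #3 pop 2: in=4 → 0 (was ⊥); enqueue []
  #4 pop 0: in=⊤ → ⊤ (was 4); enqueue [1,2]
  #5 pop 1: in=⊤ → ⊤ (no change)
  #6 pop 2: in=⊤ → ⊤ (was 0); enqueue []

Fixpoint:
  val[0] = ⊤
  val[1] = ⊤
  val[2] = ⊤

⊤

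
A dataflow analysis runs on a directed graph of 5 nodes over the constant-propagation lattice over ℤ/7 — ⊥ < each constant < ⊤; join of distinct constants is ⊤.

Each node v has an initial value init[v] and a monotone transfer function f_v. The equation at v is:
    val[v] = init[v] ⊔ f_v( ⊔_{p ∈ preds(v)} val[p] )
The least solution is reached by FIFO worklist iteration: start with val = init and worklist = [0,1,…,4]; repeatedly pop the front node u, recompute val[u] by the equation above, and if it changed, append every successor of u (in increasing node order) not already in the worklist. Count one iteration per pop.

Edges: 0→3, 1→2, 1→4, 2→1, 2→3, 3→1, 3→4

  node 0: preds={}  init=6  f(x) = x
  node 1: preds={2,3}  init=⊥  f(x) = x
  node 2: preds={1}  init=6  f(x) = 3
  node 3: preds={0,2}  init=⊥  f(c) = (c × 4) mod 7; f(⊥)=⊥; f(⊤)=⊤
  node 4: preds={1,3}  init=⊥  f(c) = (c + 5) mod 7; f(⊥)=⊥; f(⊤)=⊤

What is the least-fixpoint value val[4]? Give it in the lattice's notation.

⊤

Trace (8 dequeues):
  [1] u=0 | in ⊥ | out 6 | ==
  [2] u=1 | in 6 | out 6 | prev ⊥ | push {}
  [3] u=2 | in 6 | out ⊤ | prev 6 | push {1}
  [4] u=3 | in ⊤ | out ⊤ | prev ⊥ | push {}
  [5] u=4 | in ⊤ | out ⊤ | prev ⊥ | push {}
  [6] u=1 | in ⊤ | out ⊤ | prev 6 | push {2,4}
  [7] u=2 | in ⊤ | out ⊤ | ==
  [8] u=4 | in ⊤ | out ⊤ | ==

Converged values:
  [0] 6
  [1] ⊤
  [2] ⊤
  [3] ⊤
  [4] ⊤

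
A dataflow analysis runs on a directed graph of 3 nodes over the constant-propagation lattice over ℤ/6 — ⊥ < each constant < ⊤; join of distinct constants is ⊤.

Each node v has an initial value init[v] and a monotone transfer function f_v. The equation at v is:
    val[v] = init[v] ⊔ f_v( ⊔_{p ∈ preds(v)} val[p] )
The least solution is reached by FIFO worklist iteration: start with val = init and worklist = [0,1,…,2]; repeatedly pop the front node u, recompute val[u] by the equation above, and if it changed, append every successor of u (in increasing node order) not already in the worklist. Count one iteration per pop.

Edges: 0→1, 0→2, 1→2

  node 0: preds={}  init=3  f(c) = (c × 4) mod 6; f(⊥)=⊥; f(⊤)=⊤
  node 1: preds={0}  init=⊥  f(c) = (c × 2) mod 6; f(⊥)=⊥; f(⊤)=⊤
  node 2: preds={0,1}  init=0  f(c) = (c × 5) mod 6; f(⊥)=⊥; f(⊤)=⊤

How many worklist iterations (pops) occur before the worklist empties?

Worklist (3 pops):
  #1 pop 0: in=⊥ → 3 (no change)
  #2 pop 1: in=3 → 0 (was ⊥); enqueue []
  #3 pop 2: in=⊤ → ⊤ (was 0); enqueue []

Fixpoint:
  val[0] = 3
  val[1] = 0
  val[2] = ⊤

3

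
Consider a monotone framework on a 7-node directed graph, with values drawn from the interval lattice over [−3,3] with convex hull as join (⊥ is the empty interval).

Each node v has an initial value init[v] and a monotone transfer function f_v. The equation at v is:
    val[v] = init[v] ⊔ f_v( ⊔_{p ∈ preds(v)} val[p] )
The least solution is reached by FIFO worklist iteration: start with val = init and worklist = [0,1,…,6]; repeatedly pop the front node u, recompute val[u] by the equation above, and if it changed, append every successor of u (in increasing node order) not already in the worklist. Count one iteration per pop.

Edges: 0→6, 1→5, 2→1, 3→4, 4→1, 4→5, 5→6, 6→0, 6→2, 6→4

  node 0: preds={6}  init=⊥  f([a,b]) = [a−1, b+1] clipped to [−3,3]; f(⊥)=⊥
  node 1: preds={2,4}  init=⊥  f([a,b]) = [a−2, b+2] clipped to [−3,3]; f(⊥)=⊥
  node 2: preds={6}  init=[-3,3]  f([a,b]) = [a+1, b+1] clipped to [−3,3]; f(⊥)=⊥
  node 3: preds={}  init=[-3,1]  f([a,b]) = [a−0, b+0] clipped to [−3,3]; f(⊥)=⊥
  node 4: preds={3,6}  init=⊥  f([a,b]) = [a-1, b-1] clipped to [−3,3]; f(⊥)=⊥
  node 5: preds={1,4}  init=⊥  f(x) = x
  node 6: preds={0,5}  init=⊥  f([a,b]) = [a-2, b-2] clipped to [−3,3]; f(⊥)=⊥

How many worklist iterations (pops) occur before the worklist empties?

Worklist (12 pops):
  #1 pop 0: in=⊥ → ⊥ (no change)
  #2 pop 1: in=[-3,3] → [-3,3] (was ⊥); enqueue []
  #3 pop 2: in=⊥ → [-3,3] (no change)
  #4 pop 3: in=⊥ → [-3,1] (no change)
  #5 pop 4: in=[-3,1] → [-3,0] (was ⊥); enqueue [1]
  #6 pop 5: in=[-3,3] → [-3,3] (was ⊥); enqueue []
  #7 pop 6: in=[-3,3] → [-3,1] (was ⊥); enqueue [0,2,4]
  #8 pop 1: in=[-3,3] → [-3,3] (no change)
  #9 pop 0: in=[-3,1] → [-3,2] (was ⊥); enqueue [6]
  #10 pop 2: in=[-3,1] → [-3,3] (no change)
  #11 pop 4: in=[-3,1] → [-3,0] (no change)
  #12 pop 6: in=[-3,3] → [-3,1] (no change)

Fixpoint:
  val[0] = [-3,2]
  val[1] = [-3,3]
  val[2] = [-3,3]
  val[3] = [-3,1]
  val[4] = [-3,0]
  val[5] = [-3,3]
  val[6] = [-3,1]

12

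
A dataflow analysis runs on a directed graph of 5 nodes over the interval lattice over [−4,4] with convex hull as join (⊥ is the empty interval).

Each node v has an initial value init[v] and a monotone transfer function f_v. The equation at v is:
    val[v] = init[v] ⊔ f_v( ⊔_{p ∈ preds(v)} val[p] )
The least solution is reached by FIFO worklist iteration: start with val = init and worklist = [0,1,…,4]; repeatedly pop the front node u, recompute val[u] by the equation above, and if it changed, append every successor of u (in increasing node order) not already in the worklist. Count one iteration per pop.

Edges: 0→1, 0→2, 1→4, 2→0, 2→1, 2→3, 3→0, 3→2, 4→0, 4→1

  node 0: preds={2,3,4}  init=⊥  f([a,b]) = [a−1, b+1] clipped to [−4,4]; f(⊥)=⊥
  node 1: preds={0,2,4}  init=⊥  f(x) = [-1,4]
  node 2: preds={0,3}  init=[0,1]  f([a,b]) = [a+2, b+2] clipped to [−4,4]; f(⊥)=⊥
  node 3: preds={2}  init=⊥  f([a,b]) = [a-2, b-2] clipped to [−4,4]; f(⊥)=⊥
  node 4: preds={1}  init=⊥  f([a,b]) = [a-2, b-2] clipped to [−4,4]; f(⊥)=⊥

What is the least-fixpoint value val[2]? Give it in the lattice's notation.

Iteration log — 13 steps:
  step 1. node 0  ⊔preds=[0,1]  new=[-1,2]  old=⊥  +wl: 
  step 2. node 1  ⊔preds=[-1,2]  new=[-1,4]  old=⊥  +wl: 
  step 3. node 2  ⊔preds=[-1,2]  new=[0,4]  old=[0,1]  +wl: 0,1
  step 4. node 3  ⊔preds=[0,4]  new=[-2,2]  old=⊥  +wl: 2
  step 5. node 4  ⊔preds=[-1,4]  new=[-3,2]  old=⊥  +wl: 
  step 6. node 0  ⊔preds=[-3,4]  new=[-4,4]  old=[-1,2]  +wl: 
  step 7. node 1  ⊔preds=[-4,4]  new=[-1,4]  stable
  step 8. node 2  ⊔preds=[-4,4]  new=[-2,4]  old=[0,4]  +wl: 0,1,3
  step 9. node 0  ⊔preds=[-3,4]  new=[-4,4]  stable
  step 10. node 1  ⊔preds=[-4,4]  new=[-1,4]  stable
  step 11. node 3  ⊔preds=[-2,4]  new=[-4,2]  old=[-2,2]  +wl: 0,2
  step 12. node 0  ⊔preds=[-4,4]  new=[-4,4]  stable
  step 13. node 2  ⊔preds=[-4,4]  new=[-2,4]  stable

Least fixpoint reached:
  node 0: [-4,4]
  node 1: [-1,4]
  node 2: [-2,4]
  node 3: [-4,2]
  node 4: [-3,2]

[-2,4]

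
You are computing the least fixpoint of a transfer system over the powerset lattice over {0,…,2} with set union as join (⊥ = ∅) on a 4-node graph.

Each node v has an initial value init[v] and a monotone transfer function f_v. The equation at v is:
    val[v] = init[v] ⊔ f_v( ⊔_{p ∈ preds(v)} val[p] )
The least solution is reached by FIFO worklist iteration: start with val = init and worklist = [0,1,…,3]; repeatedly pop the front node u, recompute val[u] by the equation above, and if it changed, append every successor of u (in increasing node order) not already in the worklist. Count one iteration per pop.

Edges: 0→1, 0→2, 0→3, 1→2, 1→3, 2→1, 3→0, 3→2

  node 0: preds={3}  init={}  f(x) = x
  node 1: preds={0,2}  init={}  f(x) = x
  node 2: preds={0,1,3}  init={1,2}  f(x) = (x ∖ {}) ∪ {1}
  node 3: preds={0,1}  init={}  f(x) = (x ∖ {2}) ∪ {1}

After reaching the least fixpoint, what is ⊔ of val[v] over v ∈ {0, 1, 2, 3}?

{1,2}

Iteration log — 8 steps:
  step 1. node 0  ⊔preds={}  new={}  stable
  step 2. node 1  ⊔preds={1,2}  new={1,2}  old={}  +wl: 
  step 3. node 2  ⊔preds={1,2}  new={1,2}  stable
  step 4. node 3  ⊔preds={1,2}  new={1}  old={}  +wl: 0,2
  step 5. node 0  ⊔preds={1}  new={1}  old={}  +wl: 1,3
  step 6. node 2  ⊔preds={1,2}  new={1,2}  stable
  step 7. node 1  ⊔preds={1,2}  new={1,2}  stable
  step 8. node 3  ⊔preds={1,2}  new={1}  stable

Least fixpoint reached:
  node 0: {1}
  node 1: {1,2}
  node 2: {1,2}
  node 3: {1}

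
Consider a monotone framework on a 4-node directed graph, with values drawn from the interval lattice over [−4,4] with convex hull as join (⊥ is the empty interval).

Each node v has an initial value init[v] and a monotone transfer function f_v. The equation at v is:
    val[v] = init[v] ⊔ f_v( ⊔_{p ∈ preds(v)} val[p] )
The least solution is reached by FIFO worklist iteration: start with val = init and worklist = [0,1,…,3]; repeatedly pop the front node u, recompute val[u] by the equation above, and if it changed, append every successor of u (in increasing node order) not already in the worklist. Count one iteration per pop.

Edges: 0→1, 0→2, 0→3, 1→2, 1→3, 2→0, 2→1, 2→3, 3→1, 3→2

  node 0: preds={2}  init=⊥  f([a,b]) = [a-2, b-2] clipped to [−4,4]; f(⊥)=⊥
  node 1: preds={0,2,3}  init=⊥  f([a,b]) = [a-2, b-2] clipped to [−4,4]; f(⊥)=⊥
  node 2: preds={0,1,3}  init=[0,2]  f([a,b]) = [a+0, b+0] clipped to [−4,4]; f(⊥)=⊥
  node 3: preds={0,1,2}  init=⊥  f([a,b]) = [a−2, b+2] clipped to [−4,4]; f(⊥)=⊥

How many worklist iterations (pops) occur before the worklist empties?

Iteration log — 12 steps:
  step 1. node 0  ⊔preds=[0,2]  new=[-2,0]  old=⊥  +wl: 
  step 2. node 1  ⊔preds=[-2,2]  new=[-4,0]  old=⊥  +wl: 
  step 3. node 2  ⊔preds=[-4,0]  new=[-4,2]  old=[0,2]  +wl: 0,1
  step 4. node 3  ⊔preds=[-4,2]  new=[-4,4]  old=⊥  +wl: 2
  step 5. node 0  ⊔preds=[-4,2]  new=[-4,0]  old=[-2,0]  +wl: 3
  step 6. node 1  ⊔preds=[-4,4]  new=[-4,2]  old=[-4,0]  +wl: 
  step 7. node 2  ⊔preds=[-4,4]  new=[-4,4]  old=[-4,2]  +wl: 0,1
  step 8. node 3  ⊔preds=[-4,4]  new=[-4,4]  stable
  step 9. node 0  ⊔preds=[-4,4]  new=[-4,2]  old=[-4,0]  +wl: 2,3
  step 10. node 1  ⊔preds=[-4,4]  new=[-4,2]  stable
  step 11. node 2  ⊔preds=[-4,4]  new=[-4,4]  stable
  step 12. node 3  ⊔preds=[-4,4]  new=[-4,4]  stable

Least fixpoint reached:
  node 0: [-4,2]
  node 1: [-4,2]
  node 2: [-4,4]
  node 3: [-4,4]

12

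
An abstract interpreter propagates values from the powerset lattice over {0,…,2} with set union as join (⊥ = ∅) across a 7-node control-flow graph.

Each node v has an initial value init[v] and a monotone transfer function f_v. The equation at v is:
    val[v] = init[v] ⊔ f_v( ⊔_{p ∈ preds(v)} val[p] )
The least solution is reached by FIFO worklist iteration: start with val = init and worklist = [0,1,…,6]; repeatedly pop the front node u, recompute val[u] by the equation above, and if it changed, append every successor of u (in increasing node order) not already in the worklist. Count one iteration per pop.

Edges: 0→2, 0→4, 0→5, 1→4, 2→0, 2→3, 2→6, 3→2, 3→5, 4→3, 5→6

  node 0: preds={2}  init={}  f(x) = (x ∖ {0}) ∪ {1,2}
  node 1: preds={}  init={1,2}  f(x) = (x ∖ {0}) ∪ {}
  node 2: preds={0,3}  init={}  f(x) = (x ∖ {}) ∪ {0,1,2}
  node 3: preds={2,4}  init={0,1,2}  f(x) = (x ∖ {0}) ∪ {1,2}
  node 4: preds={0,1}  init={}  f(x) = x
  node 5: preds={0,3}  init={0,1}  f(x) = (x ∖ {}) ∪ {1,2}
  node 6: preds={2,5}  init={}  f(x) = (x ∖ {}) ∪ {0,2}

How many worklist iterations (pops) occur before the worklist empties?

9

Iteration log — 9 steps:
  step 1. node 0  ⊔preds={}  new={1,2}  old={}  +wl: 
  step 2. node 1  ⊔preds={}  new={1,2}  stable
  step 3. node 2  ⊔preds={0,1,2}  new={0,1,2}  old={}  +wl: 0
  step 4. node 3  ⊔preds={0,1,2}  new={0,1,2}  stable
  step 5. node 4  ⊔preds={1,2}  new={1,2}  old={}  +wl: 3
  step 6. node 5  ⊔preds={0,1,2}  new={0,1,2}  old={0,1}  +wl: 
  step 7. node 6  ⊔preds={0,1,2}  new={0,1,2}  old={}  +wl: 
  step 8. node 0  ⊔preds={0,1,2}  new={1,2}  stable
  step 9. node 3  ⊔preds={0,1,2}  new={0,1,2}  stable

Least fixpoint reached:
  node 0: {1,2}
  node 1: {1,2}
  node 2: {0,1,2}
  node 3: {0,1,2}
  node 4: {1,2}
  node 5: {0,1,2}
  node 6: {0,1,2}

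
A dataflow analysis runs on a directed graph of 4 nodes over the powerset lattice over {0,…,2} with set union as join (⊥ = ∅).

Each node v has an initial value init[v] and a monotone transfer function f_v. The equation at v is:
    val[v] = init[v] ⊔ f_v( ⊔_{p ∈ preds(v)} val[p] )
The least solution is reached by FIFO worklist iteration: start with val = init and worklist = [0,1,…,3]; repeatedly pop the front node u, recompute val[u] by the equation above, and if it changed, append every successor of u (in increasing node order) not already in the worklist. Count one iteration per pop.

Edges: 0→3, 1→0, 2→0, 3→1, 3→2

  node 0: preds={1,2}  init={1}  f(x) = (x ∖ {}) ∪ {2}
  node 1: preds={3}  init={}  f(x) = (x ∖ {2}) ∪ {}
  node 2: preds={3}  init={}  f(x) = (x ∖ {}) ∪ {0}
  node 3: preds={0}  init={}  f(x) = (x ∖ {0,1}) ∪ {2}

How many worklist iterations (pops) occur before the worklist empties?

9

Worklist (9 pops):
  #1 pop 0: in={} → {1,2} (was {1}); enqueue []
  #2 pop 1: in={} → {} (no change)
  #3 pop 2: in={} → {0} (was {}); enqueue [0]
  #4 pop 3: in={1,2} → {2} (was {}); enqueue [1,2]
  #5 pop 0: in={0} → {0,1,2} (was {1,2}); enqueue [3]
  #6 pop 1: in={2} → {} (no change)
  #7 pop 2: in={2} → {0,2} (was {0}); enqueue [0]
  #8 pop 3: in={0,1,2} → {2} (no change)
  #9 pop 0: in={0,2} → {0,1,2} (no change)

Fixpoint:
  val[0] = {0,1,2}
  val[1] = {}
  val[2] = {0,2}
  val[3] = {2}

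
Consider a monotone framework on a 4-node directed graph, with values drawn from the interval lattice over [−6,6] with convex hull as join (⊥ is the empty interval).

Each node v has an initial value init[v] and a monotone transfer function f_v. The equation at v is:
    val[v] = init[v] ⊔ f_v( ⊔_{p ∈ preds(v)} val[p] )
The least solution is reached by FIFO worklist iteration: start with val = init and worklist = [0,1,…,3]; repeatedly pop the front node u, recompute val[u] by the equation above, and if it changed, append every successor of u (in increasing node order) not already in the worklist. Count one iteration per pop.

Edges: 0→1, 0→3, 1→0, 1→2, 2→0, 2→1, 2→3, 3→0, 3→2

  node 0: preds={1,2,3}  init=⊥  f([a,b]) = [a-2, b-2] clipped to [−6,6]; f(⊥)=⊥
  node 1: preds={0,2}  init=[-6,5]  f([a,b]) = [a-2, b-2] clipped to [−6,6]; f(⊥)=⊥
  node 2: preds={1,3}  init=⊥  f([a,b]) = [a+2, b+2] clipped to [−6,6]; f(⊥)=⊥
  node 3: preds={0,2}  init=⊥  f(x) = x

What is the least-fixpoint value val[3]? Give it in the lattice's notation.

[-6,6]

Iteration log — 8 steps:
  step 1. node 0  ⊔preds=[-6,5]  new=[-6,3]  old=⊥  +wl: 
  step 2. node 1  ⊔preds=[-6,3]  new=[-6,5]  stable
  step 3. node 2  ⊔preds=[-6,5]  new=[-4,6]  old=⊥  +wl: 0,1
  step 4. node 3  ⊔preds=[-6,6]  new=[-6,6]  old=⊥  +wl: 2
  step 5. node 0  ⊔preds=[-6,6]  new=[-6,4]  old=[-6,3]  +wl: 3
  step 6. node 1  ⊔preds=[-6,6]  new=[-6,5]  stable
  step 7. node 2  ⊔preds=[-6,6]  new=[-4,6]  stable
  step 8. node 3  ⊔preds=[-6,6]  new=[-6,6]  stable

Least fixpoint reached:
  node 0: [-6,4]
  node 1: [-6,5]
  node 2: [-4,6]
  node 3: [-6,6]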